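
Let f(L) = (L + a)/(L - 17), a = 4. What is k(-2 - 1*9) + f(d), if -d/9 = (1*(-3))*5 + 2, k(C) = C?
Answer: -979/100 ≈ -9.7900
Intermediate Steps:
d = 117 (d = -9*((1*(-3))*5 + 2) = -9*(-3*5 + 2) = -9*(-15 + 2) = -9*(-13) = 117)
f(L) = (4 + L)/(-17 + L) (f(L) = (L + 4)/(L - 17) = (4 + L)/(-17 + L))
k(-2 - 1*9) + f(d) = (-2 - 1*9) + (4 + 117)/(-17 + 117) = (-2 - 9) + 121/100 = -11 + (1/100)*121 = -11 + 121/100 = -979/100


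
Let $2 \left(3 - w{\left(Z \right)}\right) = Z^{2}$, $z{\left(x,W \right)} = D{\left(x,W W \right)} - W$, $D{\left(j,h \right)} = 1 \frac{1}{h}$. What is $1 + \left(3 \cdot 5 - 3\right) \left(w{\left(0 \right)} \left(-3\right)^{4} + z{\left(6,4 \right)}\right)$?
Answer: $\frac{11479}{4} \approx 2869.8$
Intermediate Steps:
$D{\left(j,h \right)} = \frac{1}{h}$
$z{\left(x,W \right)} = \frac{1}{W^{2}} - W$ ($z{\left(x,W \right)} = \frac{1}{W W} - W = \frac{1}{W^{2}} - W$)
$w{\left(Z \right)} = 3 - \frac{Z^{2}}{2}$
$1 + \left(3 \cdot 5 - 3\right) \left(w{\left(0 \right)} \left(-3\right)^{4} + z{\left(6,4 \right)}\right) = 1 + \left(3 \cdot 5 - 3\right) \left(\left(3 - \frac{0^{2}}{2}\right) \left(-3\right)^{4} + \left(\frac{1}{16} - 4\right)\right) = 1 + \left(15 - 3\right) \left(\left(3 - 0\right) 81 + \left(\frac{1}{16} - 4\right)\right) = 1 + 12 \left(\left(3 + 0\right) 81 - \frac{63}{16}\right) = 1 + 12 \left(3 \cdot 81 - \frac{63}{16}\right) = 1 + 12 \left(243 - \frac{63}{16}\right) = 1 + 12 \cdot \frac{3825}{16} = 1 + \frac{11475}{4} = \frac{11479}{4}$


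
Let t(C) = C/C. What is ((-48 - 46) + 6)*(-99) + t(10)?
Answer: 8713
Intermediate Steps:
t(C) = 1
((-48 - 46) + 6)*(-99) + t(10) = ((-48 - 46) + 6)*(-99) + 1 = (-94 + 6)*(-99) + 1 = -88*(-99) + 1 = 8712 + 1 = 8713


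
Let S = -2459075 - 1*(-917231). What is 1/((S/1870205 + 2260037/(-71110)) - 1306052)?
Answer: -409200854/534450936454637 ≈ -7.6565e-7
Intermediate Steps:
S = -1541844 (S = -2459075 + 917231 = -1541844)
1/((S/1870205 + 2260037/(-71110)) - 1306052) = 1/((-1541844/1870205 + 2260037/(-71110)) - 1306052) = 1/((-1541844*1/1870205 + 2260037*(-1/71110)) - 1306052) = 1/((-1541844/1870205 - 173849/5470) - 1306052) = 1/(-13342686229/409200854 - 1306052) = 1/(-534450936454637/409200854) = -409200854/534450936454637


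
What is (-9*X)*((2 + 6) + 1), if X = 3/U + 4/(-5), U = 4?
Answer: 81/20 ≈ 4.0500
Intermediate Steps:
X = -1/20 (X = 3/4 + 4/(-5) = 3*(¼) + 4*(-⅕) = ¾ - ⅘ = -1/20 ≈ -0.050000)
(-9*X)*((2 + 6) + 1) = (-9*(-1/20))*((2 + 6) + 1) = 9*(8 + 1)/20 = (9/20)*9 = 81/20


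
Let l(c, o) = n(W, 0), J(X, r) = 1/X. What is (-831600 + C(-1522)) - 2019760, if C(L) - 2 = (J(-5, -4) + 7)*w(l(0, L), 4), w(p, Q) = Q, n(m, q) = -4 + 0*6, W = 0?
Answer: -14256654/5 ≈ -2.8513e+6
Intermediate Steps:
J(X, r) = 1/X
n(m, q) = -4 (n(m, q) = -4 + 0 = -4)
l(c, o) = -4
C(L) = 146/5 (C(L) = 2 + (1/(-5) + 7)*4 = 2 + (-1/5 + 7)*4 = 2 + (34/5)*4 = 2 + 136/5 = 146/5)
(-831600 + C(-1522)) - 2019760 = (-831600 + 146/5) - 2019760 = -4157854/5 - 2019760 = -14256654/5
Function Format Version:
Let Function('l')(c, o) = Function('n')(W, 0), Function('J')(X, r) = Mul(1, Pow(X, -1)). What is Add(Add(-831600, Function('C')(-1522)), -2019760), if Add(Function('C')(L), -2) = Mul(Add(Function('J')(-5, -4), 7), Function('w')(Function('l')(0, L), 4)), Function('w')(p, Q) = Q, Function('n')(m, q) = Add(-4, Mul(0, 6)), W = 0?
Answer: Rational(-14256654, 5) ≈ -2.8513e+6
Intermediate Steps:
Function('J')(X, r) = Pow(X, -1)
Function('n')(m, q) = -4 (Function('n')(m, q) = Add(-4, 0) = -4)
Function('l')(c, o) = -4
Function('C')(L) = Rational(146, 5) (Function('C')(L) = Add(2, Mul(Add(Pow(-5, -1), 7), 4)) = Add(2, Mul(Add(Rational(-1, 5), 7), 4)) = Add(2, Mul(Rational(34, 5), 4)) = Add(2, Rational(136, 5)) = Rational(146, 5))
Add(Add(-831600, Function('C')(-1522)), -2019760) = Add(Add(-831600, Rational(146, 5)), -2019760) = Add(Rational(-4157854, 5), -2019760) = Rational(-14256654, 5)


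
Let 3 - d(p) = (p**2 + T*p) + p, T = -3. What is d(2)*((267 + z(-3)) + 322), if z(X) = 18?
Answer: 1821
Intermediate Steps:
d(p) = 3 - p**2 + 2*p (d(p) = 3 - ((p**2 - 3*p) + p) = 3 - (p**2 - 2*p) = 3 + (-p**2 + 2*p) = 3 - p**2 + 2*p)
d(2)*((267 + z(-3)) + 322) = (3 - 1*2**2 + 2*2)*((267 + 18) + 322) = (3 - 1*4 + 4)*(285 + 322) = (3 - 4 + 4)*607 = 3*607 = 1821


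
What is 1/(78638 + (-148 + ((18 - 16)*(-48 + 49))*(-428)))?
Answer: 1/77634 ≈ 1.2881e-5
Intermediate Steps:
1/(78638 + (-148 + ((18 - 16)*(-48 + 49))*(-428))) = 1/(78638 + (-148 + (2*1)*(-428))) = 1/(78638 + (-148 + 2*(-428))) = 1/(78638 + (-148 - 856)) = 1/(78638 - 1004) = 1/77634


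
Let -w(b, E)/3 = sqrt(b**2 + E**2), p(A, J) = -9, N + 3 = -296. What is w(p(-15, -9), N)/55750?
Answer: -3*sqrt(89482)/55750 ≈ -0.016097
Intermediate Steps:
N = -299 (N = -3 - 296 = -299)
w(b, E) = -3*sqrt(E**2 + b**2) (w(b, E) = -3*sqrt(b**2 + E**2) = -3*sqrt(E**2 + b**2))
w(p(-15, -9), N)/55750 = -3*sqrt((-299)**2 + (-9)**2)/55750 = -3*sqrt(89401 + 81)*(1/55750) = -3*sqrt(89482)*(1/55750) = -3*sqrt(89482)/55750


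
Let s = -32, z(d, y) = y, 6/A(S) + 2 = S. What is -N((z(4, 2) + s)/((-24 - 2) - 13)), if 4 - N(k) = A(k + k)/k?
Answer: -209/10 ≈ -20.900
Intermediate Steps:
A(S) = 6/(-2 + S)
N(k) = 4 - 6/(k*(-2 + 2*k)) (N(k) = 4 - 6/(-2 + (k + k))/k = 4 - 6/(-2 + 2*k)/k = 4 - 6/(k*(-2 + 2*k)))
-N((z(4, 2) + s)/((-24 - 2) - 13)) = -(-3 + 4*((2 - 32)/((-24 - 2) - 13))*(-1 + (2 - 32)/((-24 - 2) - 13)))/(((2 - 32)/((-24 - 2) - 13))*(-1 + (2 - 32)/((-24 - 2) - 13))) = -(-3 + 4*(-30/(-26 - 13))*(-1 - 30/(-26 - 13)))/(((-30/(-26 - 13)))*(-1 - 30/(-26 - 13))) = -(-3 + 4*(-30/(-39))*(-1 - 30/(-39)))/(((-30/(-39)))*(-1 - 30/(-39))) = -(-3 + 4*(-30*(-1/39))*(-1 - 30*(-1/39)))/(((-30*(-1/39)))*(-1 - 30*(-1/39))) = -(-3 + 4*(10/13)*(-1 + 10/13))/(10/13*(-1 + 10/13)) = -13*(-3 + 4*(10/13)*(-3/13))/(10*(-3/13)) = -13*(-13)*(-3 - 120/169)/(10*3) = -13*(-13)*(-627)/(10*3*169) = -1*209/10 = -209/10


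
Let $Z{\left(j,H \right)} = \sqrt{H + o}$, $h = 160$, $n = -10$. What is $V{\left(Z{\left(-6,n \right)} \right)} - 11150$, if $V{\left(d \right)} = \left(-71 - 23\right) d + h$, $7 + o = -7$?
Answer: $-10990 - 188 i \sqrt{6} \approx -10990.0 - 460.5 i$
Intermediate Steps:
$o = -14$ ($o = -7 - 7 = -14$)
$Z{\left(j,H \right)} = \sqrt{-14 + H}$ ($Z{\left(j,H \right)} = \sqrt{H - 14} = \sqrt{-14 + H}$)
$V{\left(d \right)} = 160 - 94 d$ ($V{\left(d \right)} = \left(-71 - 23\right) d + 160 = - 94 d + 160 = 160 - 94 d$)
$V{\left(Z{\left(-6,n \right)} \right)} - 11150 = \left(160 - 94 \sqrt{-14 - 10}\right) - 11150 = \left(160 - 94 \sqrt{-24}\right) - 11150 = \left(160 - 94 \cdot 2 i \sqrt{6}\right) - 11150 = \left(160 - 188 i \sqrt{6}\right) - 11150 = -10990 - 188 i \sqrt{6}$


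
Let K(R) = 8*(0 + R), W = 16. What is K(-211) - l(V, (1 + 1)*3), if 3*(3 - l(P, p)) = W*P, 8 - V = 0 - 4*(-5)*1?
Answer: -1755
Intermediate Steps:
V = -12 (V = 8 - (0 - 4*(-5)*1) = 8 - (0 + 20*1) = 8 - (0 + 20) = 8 - 1*20 = 8 - 20 = -12)
K(R) = 8*R
l(P, p) = 3 - 16*P/3
K(-211) - l(V, (1 + 1)*3) = 8*(-211) - (3 - 16/3*(-12)) = -1688 - (3 + 64) = -1688 - 1*67 = -1688 - 67 = -1755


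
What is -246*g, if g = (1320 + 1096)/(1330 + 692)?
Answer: -99056/337 ≈ -293.93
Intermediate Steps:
g = 1208/1011 (g = 2416/2022 = 2416*(1/2022) = 1208/1011 ≈ 1.1949)
-246*g = -246*1208/1011 = -99056/337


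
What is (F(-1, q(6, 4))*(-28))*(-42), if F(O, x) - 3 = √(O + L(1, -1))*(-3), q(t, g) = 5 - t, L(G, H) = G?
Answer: 3528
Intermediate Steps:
F(O, x) = 3 - 3*√(1 + O) (F(O, x) = 3 + √(O + 1)*(-3) = 3 + √(1 + O)*(-3) = 3 - 3*√(1 + O))
(F(-1, q(6, 4))*(-28))*(-42) = ((3 - 3*√(1 - 1))*(-28))*(-42) = ((3 - 3*√0)*(-28))*(-42) = ((3 - 3*0)*(-28))*(-42) = ((3 + 0)*(-28))*(-42) = (3*(-28))*(-42) = -84*(-42) = 3528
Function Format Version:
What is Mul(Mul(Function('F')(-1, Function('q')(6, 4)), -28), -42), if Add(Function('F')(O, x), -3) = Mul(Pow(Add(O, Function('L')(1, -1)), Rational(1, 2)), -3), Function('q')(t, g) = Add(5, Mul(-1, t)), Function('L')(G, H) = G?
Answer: 3528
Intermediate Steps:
Function('F')(O, x) = Add(3, Mul(-3, Pow(Add(1, O), Rational(1, 2)))) (Function('F')(O, x) = Add(3, Mul(Pow(Add(O, 1), Rational(1, 2)), -3)) = Add(3, Mul(Pow(Add(1, O), Rational(1, 2)), -3)) = Add(3, Mul(-3, Pow(Add(1, O), Rational(1, 2)))))
Mul(Mul(Function('F')(-1, Function('q')(6, 4)), -28), -42) = Mul(Mul(Add(3, Mul(-3, Pow(Add(1, -1), Rational(1, 2)))), -28), -42) = Mul(Mul(Add(3, Mul(-3, Pow(0, Rational(1, 2)))), -28), -42) = Mul(Mul(Add(3, Mul(-3, 0)), -28), -42) = Mul(Mul(Add(3, 0), -28), -42) = Mul(Mul(3, -28), -42) = Mul(-84, -42) = 3528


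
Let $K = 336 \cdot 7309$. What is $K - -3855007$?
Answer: $6310831$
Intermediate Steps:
$K = 2455824$
$K - -3855007 = 2455824 - -3855007 = 2455824 + 3855007 = 6310831$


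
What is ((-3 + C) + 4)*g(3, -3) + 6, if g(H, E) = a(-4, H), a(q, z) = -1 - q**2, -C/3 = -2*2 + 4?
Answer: -11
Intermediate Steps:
C = 0 (C = -3*(-2*2 + 4) = -3*(-4 + 4) = -3*0 = 0)
g(H, E) = -17 (g(H, E) = -1 - 1*(-4)**2 = -1 - 1*16 = -1 - 16 = -17)
((-3 + C) + 4)*g(3, -3) + 6 = ((-3 + 0) + 4)*(-17) + 6 = (-3 + 4)*(-17) + 6 = 1*(-17) + 6 = -17 + 6 = -11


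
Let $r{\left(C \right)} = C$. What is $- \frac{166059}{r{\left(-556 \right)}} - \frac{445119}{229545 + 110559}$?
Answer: $\frac{4685820331}{15758152} \approx 297.36$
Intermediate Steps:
$- \frac{166059}{r{\left(-556 \right)}} - \frac{445119}{229545 + 110559} = - \frac{166059}{-556} - \frac{445119}{229545 + 110559} = \left(-166059\right) \left(- \frac{1}{556}\right) - \frac{445119}{340104} = \frac{166059}{556} - \frac{148373}{113368} = \frac{4685820331}{15758152}$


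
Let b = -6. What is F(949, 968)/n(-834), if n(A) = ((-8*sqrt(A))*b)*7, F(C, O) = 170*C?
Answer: -80665*I*sqrt(834)/140112 ≈ -16.626*I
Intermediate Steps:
n(A) = 336*sqrt(A) (n(A) = (-8*sqrt(A)*(-6))*7 = (48*sqrt(A))*7 = 336*sqrt(A))
F(949, 968)/n(-834) = (170*949)/((336*sqrt(-834))) = 161330/((336*(I*sqrt(834)))) = 161330/((336*I*sqrt(834))) = 161330*(-I*sqrt(834)/280224) = -80665*I*sqrt(834)/140112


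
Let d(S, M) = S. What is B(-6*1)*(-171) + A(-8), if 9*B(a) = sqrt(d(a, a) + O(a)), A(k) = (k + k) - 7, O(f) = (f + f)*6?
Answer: -23 - 19*I*sqrt(78) ≈ -23.0 - 167.8*I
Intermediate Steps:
O(f) = 12*f (O(f) = (2*f)*6 = 12*f)
A(k) = -7 + 2*k (A(k) = 2*k - 7 = -7 + 2*k)
B(a) = sqrt(13)*sqrt(a)/9 (B(a) = sqrt(a + 12*a)/9 = sqrt(13*a)/9 = (sqrt(13)*sqrt(a))/9 = sqrt(13)*sqrt(a)/9)
B(-6*1)*(-171) + A(-8) = (sqrt(13)*sqrt(-6*1)/9)*(-171) + (-7 + 2*(-8)) = (sqrt(13)*sqrt(-6)/9)*(-171) + (-7 - 16) = (sqrt(13)*(I*sqrt(6))/9)*(-171) - 23 = (I*sqrt(78)/9)*(-171) - 23 = -19*I*sqrt(78) - 23 = -23 - 19*I*sqrt(78)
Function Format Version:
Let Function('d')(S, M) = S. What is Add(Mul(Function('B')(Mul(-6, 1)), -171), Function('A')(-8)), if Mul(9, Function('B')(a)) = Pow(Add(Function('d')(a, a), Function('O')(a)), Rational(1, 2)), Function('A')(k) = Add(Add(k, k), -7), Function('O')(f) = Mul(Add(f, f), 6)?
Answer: Add(-23, Mul(-19, I, Pow(78, Rational(1, 2)))) ≈ Add(-23.000, Mul(-167.80, I))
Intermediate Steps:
Function('O')(f) = Mul(12, f) (Function('O')(f) = Mul(Mul(2, f), 6) = Mul(12, f))
Function('A')(k) = Add(-7, Mul(2, k)) (Function('A')(k) = Add(Mul(2, k), -7) = Add(-7, Mul(2, k)))
Function('B')(a) = Mul(Rational(1, 9), Pow(13, Rational(1, 2)), Pow(a, Rational(1, 2))) (Function('B')(a) = Mul(Rational(1, 9), Pow(Add(a, Mul(12, a)), Rational(1, 2))) = Mul(Rational(1, 9), Pow(Mul(13, a), Rational(1, 2))) = Mul(Rational(1, 9), Mul(Pow(13, Rational(1, 2)), Pow(a, Rational(1, 2)))) = Mul(Rational(1, 9), Pow(13, Rational(1, 2)), Pow(a, Rational(1, 2))))
Add(Mul(Function('B')(Mul(-6, 1)), -171), Function('A')(-8)) = Add(Mul(Mul(Rational(1, 9), Pow(13, Rational(1, 2)), Pow(Mul(-6, 1), Rational(1, 2))), -171), Add(-7, Mul(2, -8))) = Add(Mul(Mul(Rational(1, 9), Pow(13, Rational(1, 2)), Pow(-6, Rational(1, 2))), -171), Add(-7, -16)) = Add(Mul(Mul(Rational(1, 9), Pow(13, Rational(1, 2)), Mul(I, Pow(6, Rational(1, 2)))), -171), -23) = Add(Mul(Mul(Rational(1, 9), I, Pow(78, Rational(1, 2))), -171), -23) = Add(Mul(-19, I, Pow(78, Rational(1, 2))), -23) = Add(-23, Mul(-19, I, Pow(78, Rational(1, 2))))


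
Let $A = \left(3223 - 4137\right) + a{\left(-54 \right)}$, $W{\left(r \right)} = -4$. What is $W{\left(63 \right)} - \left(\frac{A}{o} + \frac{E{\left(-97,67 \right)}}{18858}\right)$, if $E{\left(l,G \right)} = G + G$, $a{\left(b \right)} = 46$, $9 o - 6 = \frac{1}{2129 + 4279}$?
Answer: $\frac{470556383417}{362535621} \approx 1298.0$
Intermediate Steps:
$o = \frac{38449}{57672}$ ($o = \frac{2}{3} + \frac{1}{9 \left(2129 + 4279\right)} = \frac{2}{3} + \frac{1}{9 \cdot 6408} = \frac{2}{3} + \frac{1}{9} \cdot \frac{1}{6408} = \frac{2}{3} + \frac{1}{57672} = \frac{38449}{57672} \approx 0.66668$)
$E{\left(l,G \right)} = 2 G$
$A = -868$ ($A = \left(3223 - 4137\right) + 46 = -914 + 46 = -868$)
$W{\left(63 \right)} - \left(\frac{A}{o} + \frac{E{\left(-97,67 \right)}}{18858}\right) = -4 - \left(- \frac{868}{\frac{38449}{57672}} + \frac{2 \cdot 67}{18858}\right) = -4 - \left(\left(-868\right) \frac{57672}{38449} + 134 \cdot \frac{1}{18858}\right) = -4 - \left(- \frac{50059296}{38449} + \frac{67}{9429}\right) = -4 - - \frac{472006525901}{362535621} = -4 + \frac{472006525901}{362535621} = \frac{470556383417}{362535621}$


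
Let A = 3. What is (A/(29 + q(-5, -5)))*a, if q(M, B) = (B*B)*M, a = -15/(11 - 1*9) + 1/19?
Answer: 283/1216 ≈ 0.23273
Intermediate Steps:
a = -283/38 (a = -15/(11 - 9) + 1*(1/19) = -15/2 + 1/19 = -283/38 ≈ -7.4474)
q(M, B) = M*B² (q(M, B) = B²*M = M*B²)
(A/(29 + q(-5, -5)))*a = (3/(29 - 5*(-5)²))*(-283/38) = (3/(29 - 5*25))*(-283/38) = (3/(29 - 125))*(-283/38) = (3/(-96))*(-283/38) = -1/96*3*(-283/38) = -1/32*(-283/38) = 283/1216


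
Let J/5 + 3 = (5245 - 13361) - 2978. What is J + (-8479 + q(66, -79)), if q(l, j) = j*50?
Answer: -67914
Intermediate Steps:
q(l, j) = 50*j
J = -55485 (J = -15 + 5*((5245 - 13361) - 2978) = -15 + 5*(-8116 - 2978) = -15 + 5*(-11094) = -15 - 55470 = -55485)
J + (-8479 + q(66, -79)) = -55485 + (-8479 + 50*(-79)) = -55485 + (-8479 - 3950) = -55485 - 12429 = -67914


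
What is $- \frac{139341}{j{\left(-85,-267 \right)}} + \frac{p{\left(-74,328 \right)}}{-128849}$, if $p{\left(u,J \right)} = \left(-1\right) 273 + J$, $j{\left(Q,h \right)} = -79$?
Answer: $\frac{227265116}{128849} \approx 1763.8$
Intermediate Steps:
$p{\left(u,J \right)} = -273 + J$
$- \frac{139341}{j{\left(-85,-267 \right)}} + \frac{p{\left(-74,328 \right)}}{-128849} = - \frac{139341}{-79} + \frac{-273 + 328}{-128849} = \left(-139341\right) \left(- \frac{1}{79}\right) + 55 \left(- \frac{1}{128849}\right) = \frac{139341}{79} - \frac{55}{128849} = \frac{227265116}{128849}$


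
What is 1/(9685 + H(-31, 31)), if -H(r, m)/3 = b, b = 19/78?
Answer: 26/251791 ≈ 0.00010326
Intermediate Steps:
b = 19/78 (b = 19*(1/78) = 19/78 ≈ 0.24359)
H(r, m) = -19/26 (H(r, m) = -3*19/78 = -19/26)
1/(9685 + H(-31, 31)) = 1/(9685 - 19/26) = 1/(251791/26) = 26/251791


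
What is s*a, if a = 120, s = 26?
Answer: 3120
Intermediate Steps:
s*a = 26*120 = 3120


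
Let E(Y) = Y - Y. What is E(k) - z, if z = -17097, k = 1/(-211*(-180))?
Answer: 17097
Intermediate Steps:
k = 1/37980 (k = -1/211*(-1/180) = 1/37980 ≈ 2.6330e-5)
E(Y) = 0
E(k) - z = 0 - 1*(-17097) = 0 + 17097 = 17097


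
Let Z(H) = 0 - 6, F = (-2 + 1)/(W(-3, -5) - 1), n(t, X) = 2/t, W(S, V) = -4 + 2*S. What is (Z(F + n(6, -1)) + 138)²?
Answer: 17424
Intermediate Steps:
F = 1/11 (F = (-2 + 1)/((-4 + 2*(-3)) - 1) = -1/((-4 - 6) - 1) = -1/(-10 - 1) = -1/(-11) = -1*(-1/11) = 1/11 ≈ 0.090909)
Z(H) = -6
(Z(F + n(6, -1)) + 138)² = (-6 + 138)² = 132² = 17424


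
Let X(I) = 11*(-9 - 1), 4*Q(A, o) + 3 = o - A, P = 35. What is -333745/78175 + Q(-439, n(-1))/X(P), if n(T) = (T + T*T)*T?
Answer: -1809321/343970 ≈ -5.2601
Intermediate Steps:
n(T) = T*(T + T²) (n(T) = (T + T²)*T = T*(T + T²))
Q(A, o) = -¾ - A/4 + o/4 (Q(A, o) = -¾ + (o - A)/4 = -¾ + (-A/4 + o/4) = -¾ - A/4 + o/4)
X(I) = -110 (X(I) = 11*(-10) = -110)
-333745/78175 + Q(-439, n(-1))/X(P) = -333745/78175 + (-¾ - ¼*(-439) + ((-1)²*(1 - 1))/4)/(-110) = -333745*1/78175 + (-¾ + 439/4 + (1*0)/4)*(-1/110) = -66749/15635 + (-¾ + 439/4 + (¼)*0)*(-1/110) = -66749/15635 + (-¾ + 439/4 + 0)*(-1/110) = -66749/15635 + 109*(-1/110) = -66749/15635 - 109/110 = -1809321/343970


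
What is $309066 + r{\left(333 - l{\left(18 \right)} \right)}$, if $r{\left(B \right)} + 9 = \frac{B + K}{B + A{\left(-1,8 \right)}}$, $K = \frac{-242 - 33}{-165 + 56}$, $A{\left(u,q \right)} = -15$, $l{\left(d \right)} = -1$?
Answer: $\frac{10746257628}{34771} \approx 3.0906 \cdot 10^{5}$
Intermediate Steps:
$K = \frac{275}{109}$ ($K = - \frac{275}{-109} = \left(-275\right) \left(- \frac{1}{109}\right) = \frac{275}{109} \approx 2.5229$)
$r{\left(B \right)} = -9 + \frac{\frac{275}{109} + B}{-15 + B}$ ($r{\left(B \right)} = -9 + \frac{B + \frac{275}{109}}{B - 15} = -9 + \frac{\frac{275}{109} + B}{-15 + B}$)
$309066 + r{\left(333 - l{\left(18 \right)} \right)} = 309066 + \frac{2 \left(7495 - 436 \left(333 - -1\right)\right)}{109 \left(-15 + \left(333 - -1\right)\right)} = 309066 + \frac{2 \left(7495 - 436 \left(333 + 1\right)\right)}{109 \left(-15 + \left(333 + 1\right)\right)} = 309066 + \frac{2 \left(7495 - 145624\right)}{109 \left(-15 + 334\right)} = 309066 + \frac{2 \left(7495 - 145624\right)}{109 \cdot 319} = 309066 + \frac{2}{109} \cdot \frac{1}{319} \left(-138129\right) = 309066 - \frac{276258}{34771} = \frac{10746257628}{34771}$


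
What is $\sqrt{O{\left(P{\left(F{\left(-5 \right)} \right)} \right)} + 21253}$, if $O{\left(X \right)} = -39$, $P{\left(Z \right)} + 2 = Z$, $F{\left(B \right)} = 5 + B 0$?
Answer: $\sqrt{21214} \approx 145.65$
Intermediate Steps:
$F{\left(B \right)} = 5$ ($F{\left(B \right)} = 5 + 0 = 5$)
$P{\left(Z \right)} = -2 + Z$
$\sqrt{O{\left(P{\left(F{\left(-5 \right)} \right)} \right)} + 21253} = \sqrt{-39 + 21253} = \sqrt{21214}$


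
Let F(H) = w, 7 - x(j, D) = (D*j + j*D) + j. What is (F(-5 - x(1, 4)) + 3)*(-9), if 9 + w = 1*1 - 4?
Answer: 81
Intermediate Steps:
x(j, D) = 7 - j - 2*D*j (x(j, D) = 7 - ((D*j + j*D) + j) = 7 - ((D*j + D*j) + j) = 7 - (2*D*j + j) = 7 - (j + 2*D*j) = 7 + (-j - 2*D*j) = 7 - j - 2*D*j)
w = -12 (w = -9 + (1*1 - 4) = -9 + (1 - 4) = -9 - 3 = -12)
F(H) = -12
(F(-5 - x(1, 4)) + 3)*(-9) = (-12 + 3)*(-9) = -9*(-9) = 81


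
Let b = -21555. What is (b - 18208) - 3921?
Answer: -43684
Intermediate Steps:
(b - 18208) - 3921 = (-21555 - 18208) - 3921 = -39763 - 3921 = -43684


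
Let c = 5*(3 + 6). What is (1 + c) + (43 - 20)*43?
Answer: 1035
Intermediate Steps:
c = 45 (c = 5*9 = 45)
(1 + c) + (43 - 20)*43 = (1 + 45) + (43 - 20)*43 = 46 + 23*43 = 46 + 989 = 1035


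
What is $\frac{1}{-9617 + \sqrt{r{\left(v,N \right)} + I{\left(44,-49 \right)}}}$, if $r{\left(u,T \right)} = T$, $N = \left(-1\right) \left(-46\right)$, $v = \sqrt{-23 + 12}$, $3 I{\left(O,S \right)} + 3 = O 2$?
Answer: $- \frac{28851}{277459844} - \frac{\sqrt{669}}{277459844} \approx -0.00010408$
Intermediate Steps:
$I{\left(O,S \right)} = -1 + \frac{2 O}{3}$ ($I{\left(O,S \right)} = -1 + \frac{O 2}{3} = -1 + \frac{2 O}{3}$)
$v = i \sqrt{11}$ ($v = \sqrt{-11} = i \sqrt{11} \approx 3.3166 i$)
$N = 46$
$\frac{1}{-9617 + \sqrt{r{\left(v,N \right)} + I{\left(44,-49 \right)}}} = \frac{1}{-9617 + \sqrt{46 + \left(-1 + \frac{2}{3} \cdot 44\right)}} = \frac{1}{-9617 + \sqrt{46 + \left(-1 + \frac{88}{3}\right)}} = \frac{1}{-9617 + \sqrt{46 + \frac{85}{3}}} = \frac{1}{-9617 + \sqrt{\frac{223}{3}}} = \frac{1}{-9617 + \frac{\sqrt{669}}{3}}$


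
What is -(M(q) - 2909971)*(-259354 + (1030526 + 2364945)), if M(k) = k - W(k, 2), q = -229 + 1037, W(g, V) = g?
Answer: 9126009522607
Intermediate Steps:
q = 808
M(k) = 0 (M(k) = k - k = 0)
-(M(q) - 2909971)*(-259354 + (1030526 + 2364945)) = -(0 - 2909971)*(-259354 + (1030526 + 2364945)) = -(-2909971)*(-259354 + 3395471) = -(-2909971)*3136117 = -1*(-9126009522607) = 9126009522607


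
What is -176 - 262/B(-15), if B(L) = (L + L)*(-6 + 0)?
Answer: -15971/90 ≈ -177.46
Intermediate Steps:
B(L) = -12*L (B(L) = (2*L)*(-6) = -12*L)
-176 - 262/B(-15) = -176 - 262/((-12*(-15))) = -176 - 262/180 = -176 - 262*1/180 = -176 - 131/90 = -15971/90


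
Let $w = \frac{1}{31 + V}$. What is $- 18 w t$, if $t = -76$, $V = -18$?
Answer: $\frac{1368}{13} \approx 105.23$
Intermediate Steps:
$w = \frac{1}{13}$ ($w = \frac{1}{31 - 18} = \frac{1}{13} \approx 0.076923$)
$- 18 w t = \left(-18\right) \frac{1}{13} \left(-76\right) = \left(- \frac{18}{13}\right) \left(-76\right) = \frac{1368}{13}$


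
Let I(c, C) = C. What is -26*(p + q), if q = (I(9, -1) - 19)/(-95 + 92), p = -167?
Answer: 12506/3 ≈ 4168.7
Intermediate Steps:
q = 20/3 (q = (-1 - 19)/(-95 + 92) = -20/(-3) = -20*(-⅓) = 20/3 ≈ 6.6667)
-26*(p + q) = -26*(-167 + 20/3) = -26*(-481/3) = 12506/3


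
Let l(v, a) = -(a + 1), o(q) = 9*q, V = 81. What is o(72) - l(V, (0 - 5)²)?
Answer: 674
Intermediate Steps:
l(v, a) = -1 - a (l(v, a) = -(1 + a) = -1 - a)
o(72) - l(V, (0 - 5)²) = 9*72 - (-1 - (0 - 5)²) = 648 - (-1 - 1*(-5)²) = 648 - (-1 - 1*25) = 648 - (-1 - 25) = 648 - 1*(-26) = 648 + 26 = 674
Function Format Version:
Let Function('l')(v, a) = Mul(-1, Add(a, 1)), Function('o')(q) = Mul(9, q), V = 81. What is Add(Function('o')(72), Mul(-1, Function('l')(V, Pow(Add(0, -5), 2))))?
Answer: 674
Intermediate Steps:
Function('l')(v, a) = Add(-1, Mul(-1, a)) (Function('l')(v, a) = Mul(-1, Add(1, a)) = Add(-1, Mul(-1, a)))
Add(Function('o')(72), Mul(-1, Function('l')(V, Pow(Add(0, -5), 2)))) = Add(Mul(9, 72), Mul(-1, Add(-1, Mul(-1, Pow(Add(0, -5), 2))))) = Add(648, Mul(-1, Add(-1, Mul(-1, Pow(-5, 2))))) = Add(648, Mul(-1, Add(-1, Mul(-1, 25)))) = Add(648, Mul(-1, Add(-1, -25))) = Add(648, Mul(-1, -26)) = Add(648, 26) = 674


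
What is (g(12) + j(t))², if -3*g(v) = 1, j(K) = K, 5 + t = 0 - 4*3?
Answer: 2704/9 ≈ 300.44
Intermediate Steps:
t = -17 (t = -5 + (0 - 4*3) = -5 + (0 - 12) = -5 - 12 = -17)
g(v) = -⅓ (g(v) = -⅓*1 = -⅓)
(g(12) + j(t))² = (-⅓ - 17)² = (-52/3)² = 2704/9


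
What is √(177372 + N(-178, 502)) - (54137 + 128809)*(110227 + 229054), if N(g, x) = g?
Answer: -62070101826 + √177194 ≈ -6.2070e+10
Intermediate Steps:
√(177372 + N(-178, 502)) - (54137 + 128809)*(110227 + 229054) = √(177372 - 178) - (54137 + 128809)*(110227 + 229054) = √177194 - 182946*339281 = √177194 - 1*62070101826 = √177194 - 62070101826 = -62070101826 + √177194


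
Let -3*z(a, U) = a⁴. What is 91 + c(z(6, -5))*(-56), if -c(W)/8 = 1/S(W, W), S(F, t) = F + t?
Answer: 2443/27 ≈ 90.481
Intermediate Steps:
z(a, U) = -a⁴/3
c(W) = -4/W (c(W) = -8/(W + W) = -8*1/(2*W) = -4/W)
91 + c(z(6, -5))*(-56) = 91 - 4/((-⅓*6⁴))*(-56) = 91 - 4/((-⅓*1296))*(-56) = 91 - 4/(-432)*(-56) = 91 - 4*(-1/432)*(-56) = 91 + (1/108)*(-56) = 91 - 14/27 = 2443/27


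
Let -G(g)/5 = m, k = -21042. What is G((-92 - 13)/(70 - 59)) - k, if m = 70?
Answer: 20692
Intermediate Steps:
G(g) = -350 (G(g) = -5*70 = -350)
G((-92 - 13)/(70 - 59)) - k = -350 - 1*(-21042) = -350 + 21042 = 20692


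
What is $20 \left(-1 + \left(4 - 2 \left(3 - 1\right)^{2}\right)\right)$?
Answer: $-100$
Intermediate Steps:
$20 \left(-1 + \left(4 - 2 \left(3 - 1\right)^{2}\right)\right) = 20 \left(-1 + \left(4 - 2 \cdot 2^{2}\right)\right) = 20 \left(-1 + \left(4 - 8\right)\right) = 20 \left(-1 - 4\right) = 20 \left(-5\right) = -100$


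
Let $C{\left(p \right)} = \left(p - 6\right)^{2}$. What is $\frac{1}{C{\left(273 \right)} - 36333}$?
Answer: $\frac{1}{34956} \approx 2.8607 \cdot 10^{-5}$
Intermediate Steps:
$C{\left(p \right)} = \left(-6 + p\right)^{2}$
$\frac{1}{C{\left(273 \right)} - 36333} = \frac{1}{\left(-6 + 273\right)^{2} - 36333} = \frac{1}{267^{2} - 36333} = \frac{1}{71289 - 36333} = \frac{1}{34956}$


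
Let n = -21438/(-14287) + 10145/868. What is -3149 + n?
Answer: -793623765/253084 ≈ -3135.8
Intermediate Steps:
n = 3337751/253084 (n = -21438*(-1/14287) + 10145*(1/868) = 21438/14287 + 10145/868 = 3337751/253084 ≈ 13.188)
-3149 + n = -3149 + 3337751/253084 = -793623765/253084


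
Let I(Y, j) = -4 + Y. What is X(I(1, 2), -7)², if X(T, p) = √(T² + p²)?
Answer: 58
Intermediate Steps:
X(I(1, 2), -7)² = (√((-4 + 1)² + (-7)²))² = (√((-3)² + 49))² = (√(9 + 49))² = (√58)² = 58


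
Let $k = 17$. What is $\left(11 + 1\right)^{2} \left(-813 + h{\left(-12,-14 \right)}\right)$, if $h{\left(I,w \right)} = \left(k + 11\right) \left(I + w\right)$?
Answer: $-221904$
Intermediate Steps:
$h{\left(I,w \right)} = 28 I + 28 w$ ($h{\left(I,w \right)} = \left(17 + 11\right) \left(I + w\right) = 28 \left(I + w\right) = 28 I + 28 w$)
$\left(11 + 1\right)^{2} \left(-813 + h{\left(-12,-14 \right)}\right) = \left(11 + 1\right)^{2} \left(-813 + \left(28 \left(-12\right) + 28 \left(-14\right)\right)\right) = 12^{2} \left(-813 - 728\right) = 144 \left(-813 - 728\right) = 144 \left(-1541\right) = -221904$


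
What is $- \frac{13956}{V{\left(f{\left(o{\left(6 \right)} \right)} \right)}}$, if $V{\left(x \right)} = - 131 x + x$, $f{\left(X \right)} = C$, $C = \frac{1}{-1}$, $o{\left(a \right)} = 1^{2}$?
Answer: $- \frac{6978}{65} \approx -107.35$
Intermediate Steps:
$o{\left(a \right)} = 1$
$C = -1$
$f{\left(X \right)} = -1$
$V{\left(x \right)} = - 130 x$
$- \frac{13956}{V{\left(f{\left(o{\left(6 \right)} \right)} \right)}} = - \frac{13956}{\left(-130\right) \left(-1\right)} = - \frac{13956}{130} = \left(-13956\right) \frac{1}{130} = - \frac{6978}{65}$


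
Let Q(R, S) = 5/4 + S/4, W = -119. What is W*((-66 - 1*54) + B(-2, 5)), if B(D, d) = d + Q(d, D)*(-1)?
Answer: 55097/4 ≈ 13774.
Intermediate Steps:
Q(R, S) = 5/4 + S/4 (Q(R, S) = 5*(¼) + S*(¼) = 5/4 + S/4)
B(D, d) = -5/4 + d - D/4 (B(D, d) = d + (5/4 + D/4)*(-1) = d + (-5/4 - D/4) = -5/4 + d - D/4)
W*((-66 - 1*54) + B(-2, 5)) = -119*((-66 - 1*54) + (-5/4 + 5 - ¼*(-2))) = -119*((-66 - 54) + (-5/4 + 5 + ½)) = -119*(-120 + 17/4) = -119*(-463/4) = 55097/4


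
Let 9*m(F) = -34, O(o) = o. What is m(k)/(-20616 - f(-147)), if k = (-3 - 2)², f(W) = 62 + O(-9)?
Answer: 34/186021 ≈ 0.00018278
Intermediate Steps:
f(W) = 53 (f(W) = 62 - 9 = 53)
k = 25 (k = (-5)² = 25)
m(F) = -34/9 (m(F) = (⅑)*(-34) = -34/9)
m(k)/(-20616 - f(-147)) = -34/(9*(-20616 - 1*53)) = -34/(9*(-20616 - 53)) = -34/9/(-20669) = -34/9*(-1/20669) = 34/186021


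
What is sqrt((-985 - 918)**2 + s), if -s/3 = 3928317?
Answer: I*sqrt(8163542) ≈ 2857.2*I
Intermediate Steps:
s = -11784951 (s = -3*3928317 = -11784951)
sqrt((-985 - 918)**2 + s) = sqrt((-985 - 918)**2 - 11784951) = sqrt((-1903)**2 - 11784951) = sqrt(3621409 - 11784951) = sqrt(-8163542) = I*sqrt(8163542)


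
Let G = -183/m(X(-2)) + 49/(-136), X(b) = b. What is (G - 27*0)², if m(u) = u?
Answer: 153636025/18496 ≈ 8306.4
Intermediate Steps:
G = 12395/136 (G = -183/(-2) + 49/(-136) = -183*(-½) + 49*(-1/136) = 183/2 - 49/136 = 12395/136 ≈ 91.140)
(G - 27*0)² = (12395/136 - 27*0)² = (12395/136 + 0)² = (12395/136)² = 153636025/18496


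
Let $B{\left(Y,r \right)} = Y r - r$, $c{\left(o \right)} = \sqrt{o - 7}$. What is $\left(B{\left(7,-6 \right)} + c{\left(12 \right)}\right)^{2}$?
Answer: $\left(-36 + \sqrt{5}\right)^{2} \approx 1140.0$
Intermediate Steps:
$c{\left(o \right)} = \sqrt{-7 + o}$
$B{\left(Y,r \right)} = - r + Y r$
$\left(B{\left(7,-6 \right)} + c{\left(12 \right)}\right)^{2} = \left(- 6 \left(-1 + 7\right) + \sqrt{-7 + 12}\right)^{2} = \left(\left(-6\right) 6 + \sqrt{5}\right)^{2} = \left(-36 + \sqrt{5}\right)^{2}$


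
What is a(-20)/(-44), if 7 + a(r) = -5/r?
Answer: 27/176 ≈ 0.15341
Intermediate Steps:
a(r) = -7 - 5/r
a(-20)/(-44) = (-7 - 5/(-20))/(-44) = -(-7 - 5*(-1/20))/44 = -(-7 + 1/4)/44 = -1/44*(-27/4) = 27/176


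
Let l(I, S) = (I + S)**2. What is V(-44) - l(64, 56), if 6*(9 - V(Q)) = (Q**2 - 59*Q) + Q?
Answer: -15139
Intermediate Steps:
V(Q) = 9 - Q**2/6 + 29*Q/3 (V(Q) = 9 - ((Q**2 - 59*Q) + Q)/6 = 9 - (Q**2 - 58*Q)/6 = 9 + (-Q**2/6 + 29*Q/3) = 9 - Q**2/6 + 29*Q/3)
V(-44) - l(64, 56) = (9 - 1/6*(-44)**2 + (29/3)*(-44)) - (64 + 56)**2 = (9 - 1/6*1936 - 1276/3) - 1*120**2 = (9 - 968/3 - 1276/3) - 1*14400 = -739 - 14400 = -15139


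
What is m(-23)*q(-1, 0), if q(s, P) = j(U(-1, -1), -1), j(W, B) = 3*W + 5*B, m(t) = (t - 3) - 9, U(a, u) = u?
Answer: 280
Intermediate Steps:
m(t) = -12 + t (m(t) = (-3 + t) - 9 = -12 + t)
q(s, P) = -8 (q(s, P) = 3*(-1) + 5*(-1) = -3 - 5 = -8)
m(-23)*q(-1, 0) = (-12 - 23)*(-8) = -35*(-8) = 280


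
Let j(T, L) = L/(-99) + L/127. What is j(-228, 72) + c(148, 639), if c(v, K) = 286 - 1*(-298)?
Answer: 815624/1397 ≈ 583.84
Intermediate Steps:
c(v, K) = 584 (c(v, K) = 286 + 298 = 584)
j(T, L) = -28*L/12573 (j(T, L) = L*(-1/99) + L*(1/127) = -L/99 + L/127 = -28*L/12573)
j(-228, 72) + c(148, 639) = -28/12573*72 + 584 = -224/1397 + 584 = 815624/1397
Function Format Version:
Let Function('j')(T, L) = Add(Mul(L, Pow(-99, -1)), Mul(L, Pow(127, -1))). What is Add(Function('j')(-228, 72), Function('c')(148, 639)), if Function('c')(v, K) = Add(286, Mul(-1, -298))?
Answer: Rational(815624, 1397) ≈ 583.84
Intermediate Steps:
Function('c')(v, K) = 584 (Function('c')(v, K) = Add(286, 298) = 584)
Function('j')(T, L) = Mul(Rational(-28, 12573), L) (Function('j')(T, L) = Add(Mul(L, Rational(-1, 99)), Mul(L, Rational(1, 127))) = Add(Mul(Rational(-1, 99), L), Mul(Rational(1, 127), L)) = Mul(Rational(-28, 12573), L))
Add(Function('j')(-228, 72), Function('c')(148, 639)) = Add(Mul(Rational(-28, 12573), 72), 584) = Add(Rational(-224, 1397), 584) = Rational(815624, 1397)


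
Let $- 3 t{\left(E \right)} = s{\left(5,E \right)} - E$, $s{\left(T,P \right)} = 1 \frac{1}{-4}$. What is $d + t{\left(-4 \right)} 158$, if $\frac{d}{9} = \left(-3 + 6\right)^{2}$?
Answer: $- \frac{233}{2} \approx -116.5$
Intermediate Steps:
$s{\left(T,P \right)} = - \frac{1}{4}$ ($s{\left(T,P \right)} = 1 \left(- \frac{1}{4}\right) = - \frac{1}{4}$)
$t{\left(E \right)} = \frac{1}{12} + \frac{E}{3}$ ($t{\left(E \right)} = - \frac{- \frac{1}{4} - E}{3} = \frac{1}{12} + \frac{E}{3}$)
$d = 81$ ($d = 9 \left(-3 + 6\right)^{2} = 9 \cdot 3^{2} = 9 \cdot 9 = 81$)
$d + t{\left(-4 \right)} 158 = 81 + \left(\frac{1}{12} + \frac{1}{3} \left(-4\right)\right) 158 = 81 + \left(\frac{1}{12} - \frac{4}{3}\right) 158 = 81 - \frac{395}{2} = - \frac{233}{2}$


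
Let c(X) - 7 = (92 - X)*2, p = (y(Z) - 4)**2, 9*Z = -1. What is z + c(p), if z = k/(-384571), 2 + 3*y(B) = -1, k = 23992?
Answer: 54200519/384571 ≈ 140.94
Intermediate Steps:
Z = -1/9 (Z = (1/9)*(-1) = -1/9 ≈ -0.11111)
y(B) = -1 (y(B) = -2/3 + (1/3)*(-1) = -2/3 - 1/3 = -1)
z = -23992/384571 (z = 23992/(-384571) = 23992*(-1/384571) = -23992/384571 ≈ -0.062386)
p = 25 (p = (-1 - 4)**2 = (-5)**2 = 25)
c(X) = 191 - 2*X (c(X) = 7 + (92 - X)*2 = 7 + (184 - 2*X) = 191 - 2*X)
z + c(p) = -23992/384571 + (191 - 2*25) = -23992/384571 + (191 - 50) = -23992/384571 + 141 = 54200519/384571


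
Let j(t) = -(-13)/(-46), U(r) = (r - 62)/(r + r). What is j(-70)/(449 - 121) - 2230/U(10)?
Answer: 168231031/196144 ≈ 857.69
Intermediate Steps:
U(r) = (-62 + r)/(2*r) (U(r) = (-62 + r)/((2*r)) = (-62 + r)*(1/(2*r)) = (-62 + r)/(2*r))
j(t) = -13/46 (j(t) = -(-13)*(-1)/46 = -1*13/46 = -13/46)
j(-70)/(449 - 121) - 2230/U(10) = -13/(46*(449 - 121)) - 2230*20/(-62 + 10) = -13/46/328 - 2230/((1/2)*(1/10)*(-52)) = -13/46*1/328 - 2230/(-13/5) = -13/15088 - 2230*(-5/13) = -13/15088 + 11150/13 = 168231031/196144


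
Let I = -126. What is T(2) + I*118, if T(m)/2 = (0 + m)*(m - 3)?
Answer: -14872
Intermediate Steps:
T(m) = 2*m*(-3 + m) (T(m) = 2*((0 + m)*(m - 3)) = 2*(m*(-3 + m)) = 2*m*(-3 + m))
T(2) + I*118 = 2*2*(-3 + 2) - 126*118 = 2*2*(-1) - 14868 = -4 - 14868 = -14872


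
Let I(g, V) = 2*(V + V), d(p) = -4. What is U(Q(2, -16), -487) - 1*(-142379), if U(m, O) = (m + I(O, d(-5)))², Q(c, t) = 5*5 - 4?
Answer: 142404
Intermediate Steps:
Q(c, t) = 21 (Q(c, t) = 25 - 4 = 21)
I(g, V) = 4*V (I(g, V) = 2*(2*V) = 4*V)
U(m, O) = (-16 + m)² (U(m, O) = (m + 4*(-4))² = (m - 16)² = (-16 + m)²)
U(Q(2, -16), -487) - 1*(-142379) = (-16 + 21)² - 1*(-142379) = 5² + 142379 = 25 + 142379 = 142404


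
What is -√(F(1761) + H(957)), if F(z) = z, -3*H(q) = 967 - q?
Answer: -√15819/3 ≈ -41.925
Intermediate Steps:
H(q) = -967/3 + q/3 (H(q) = -(967 - q)/3 = -967/3 + q/3)
-√(F(1761) + H(957)) = -√(1761 + (-967/3 + (⅓)*957)) = -√(1761 + (-967/3 + 319)) = -√(1761 - 10/3) = -√(5273/3) = -√15819/3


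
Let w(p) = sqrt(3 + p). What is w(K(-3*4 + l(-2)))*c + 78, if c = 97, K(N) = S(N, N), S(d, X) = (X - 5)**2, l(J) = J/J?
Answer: 78 + 97*sqrt(259) ≈ 1639.1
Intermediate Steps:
l(J) = 1
S(d, X) = (-5 + X)**2
K(N) = (-5 + N)**2
w(K(-3*4 + l(-2)))*c + 78 = sqrt(3 + (-5 + (-3*4 + 1))**2)*97 + 78 = sqrt(3 + (-5 + (-12 + 1))**2)*97 + 78 = sqrt(3 + (-5 - 11)**2)*97 + 78 = sqrt(3 + (-16)**2)*97 + 78 = sqrt(3 + 256)*97 + 78 = sqrt(259)*97 + 78 = 97*sqrt(259) + 78 = 78 + 97*sqrt(259)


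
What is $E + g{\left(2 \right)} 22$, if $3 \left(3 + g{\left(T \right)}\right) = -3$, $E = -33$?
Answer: $-121$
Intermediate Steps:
$g{\left(T \right)} = -4$ ($g{\left(T \right)} = -3 + \frac{1}{3} \left(-3\right) = -3 - 1 = -4$)
$E + g{\left(2 \right)} 22 = -33 - 88 = -121$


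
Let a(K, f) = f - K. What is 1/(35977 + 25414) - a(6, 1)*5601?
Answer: 1719254956/61391 ≈ 28005.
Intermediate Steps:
1/(35977 + 25414) - a(6, 1)*5601 = 1/(35977 + 25414) - (1 - 1*6)*5601 = 1/61391 - (1 - 6)*5601 = 1/61391 - (-5)*5601 = 1/61391 - 1*(-28005) = 1/61391 + 28005 = 1719254956/61391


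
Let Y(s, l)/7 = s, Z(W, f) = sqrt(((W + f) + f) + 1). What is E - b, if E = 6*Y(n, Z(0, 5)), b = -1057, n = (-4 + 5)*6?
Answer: 1309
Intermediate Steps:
n = 6 (n = 1*6 = 6)
Z(W, f) = sqrt(1 + W + 2*f) (Z(W, f) = sqrt((W + 2*f) + 1) = sqrt(1 + W + 2*f))
Y(s, l) = 7*s
E = 252 (E = 6*(7*6) = 6*42 = 252)
E - b = 252 - 1*(-1057) = 252 + 1057 = 1309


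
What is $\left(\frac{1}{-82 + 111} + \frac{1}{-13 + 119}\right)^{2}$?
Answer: $\frac{18225}{9449476} \approx 0.0019287$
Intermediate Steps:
$\left(\frac{1}{-82 + 111} + \frac{1}{-13 + 119}\right)^{2} = \left(\frac{1}{29} + \frac{1}{106}\right)^{2} = \left(\frac{135}{3074}\right)^{2} = \frac{18225}{9449476}$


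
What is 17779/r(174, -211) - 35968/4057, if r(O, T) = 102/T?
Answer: -15222972769/413814 ≈ -36787.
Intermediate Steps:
17779/r(174, -211) - 35968/4057 = 17779/((102/(-211))) - 35968/4057 = 17779/((102*(-1/211))) - 35968*1/4057 = 17779/(-102/211) - 35968/4057 = 17779*(-211/102) - 35968/4057 = -3751369/102 - 35968/4057 = -15222972769/413814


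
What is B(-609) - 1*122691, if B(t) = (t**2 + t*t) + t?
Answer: 618462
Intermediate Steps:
B(t) = t + 2*t**2 (B(t) = (t**2 + t**2) + t = 2*t**2 + t = t + 2*t**2)
B(-609) - 1*122691 = -609*(1 + 2*(-609)) - 1*122691 = -609*(1 - 1218) - 122691 = -609*(-1217) - 122691 = 741153 - 122691 = 618462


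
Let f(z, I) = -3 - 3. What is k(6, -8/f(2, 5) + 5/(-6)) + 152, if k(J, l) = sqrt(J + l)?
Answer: 152 + sqrt(26)/2 ≈ 154.55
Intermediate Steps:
f(z, I) = -6
k(6, -8/f(2, 5) + 5/(-6)) + 152 = sqrt(6 + (-8/(-6) + 5/(-6))) + 152 = sqrt(6 + (-8*(-1/6) + 5*(-1/6))) + 152 = sqrt(6 + (4/3 - 5/6)) + 152 = sqrt(6 + 1/2) + 152 = sqrt(13/2) + 152 = sqrt(26)/2 + 152 = 152 + sqrt(26)/2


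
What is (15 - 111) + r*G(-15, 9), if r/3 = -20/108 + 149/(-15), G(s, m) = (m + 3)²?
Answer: -22336/5 ≈ -4467.2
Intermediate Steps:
G(s, m) = (3 + m)²
r = -1366/45 (r = 3*(-20/108 + 149/(-15)) = 3*(-20*1/108 + 149*(-1/15)) = 3*(-5/27 - 149/15) = 3*(-1366/135) = -1366/45 ≈ -30.356)
(15 - 111) + r*G(-15, 9) = (15 - 111) - 1366*(3 + 9)²/45 = -96 - 1366/45*12² = -96 - 1366/45*144 = -96 - 21856/5 = -22336/5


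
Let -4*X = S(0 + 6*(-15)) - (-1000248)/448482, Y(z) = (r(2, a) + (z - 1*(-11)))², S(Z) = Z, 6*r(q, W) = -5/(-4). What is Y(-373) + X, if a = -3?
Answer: 5636456584451/43054272 ≈ 1.3092e+5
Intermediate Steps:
r(q, W) = 5/24 (r(q, W) = (-5/(-4))/6 = (-5*(-¼))/6 = (⅙)*(5/4) = 5/24)
Y(z) = (269/24 + z)² (Y(z) = (5/24 + (z - 1*(-11)))² = (5/24 + (z + 11))² = (5/24 + (11 + z))² = (269/24 + z)²)
X = 3280261/149494 (X = -((0 + 6*(-15)) - (-1000248)/448482)/4 = -((0 - 90) - (-1000248)/448482)/4 = -(-90 - 1*(-166708/74747))/4 = -(-90 + 166708/74747)/4 = -¼*(-6560522/74747) = 3280261/149494 ≈ 21.942)
Y(-373) + X = (269 + 24*(-373))²/576 + 3280261/149494 = (269 - 8952)²/576 + 3280261/149494 = (1/576)*(-8683)² + 3280261/149494 = (1/576)*75394489 + 3280261/149494 = 75394489/576 + 3280261/149494 = 5636456584451/43054272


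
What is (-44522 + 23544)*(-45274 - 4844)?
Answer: 1051375404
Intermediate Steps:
(-44522 + 23544)*(-45274 - 4844) = -20978*(-50118) = 1051375404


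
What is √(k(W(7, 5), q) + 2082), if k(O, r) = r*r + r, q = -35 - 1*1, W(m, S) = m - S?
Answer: √3342 ≈ 57.810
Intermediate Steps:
q = -36 (q = -35 - 1 = -36)
k(O, r) = r + r² (k(O, r) = r² + r = r + r²)
√(k(W(7, 5), q) + 2082) = √(-36*(1 - 36) + 2082) = √(-36*(-35) + 2082) = √(1260 + 2082) = √3342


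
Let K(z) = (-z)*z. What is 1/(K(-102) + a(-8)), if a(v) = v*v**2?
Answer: -1/10916 ≈ -9.1609e-5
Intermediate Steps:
K(z) = -z**2
a(v) = v**3
1/(K(-102) + a(-8)) = 1/(-1*(-102)**2 + (-8)**3) = 1/(-1*10404 - 512) = 1/(-10404 - 512) = 1/(-10916) = -1/10916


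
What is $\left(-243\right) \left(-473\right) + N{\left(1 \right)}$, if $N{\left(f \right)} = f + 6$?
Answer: $114946$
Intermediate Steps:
$N{\left(f \right)} = 6 + f$
$\left(-243\right) \left(-473\right) + N{\left(1 \right)} = \left(-243\right) \left(-473\right) + \left(6 + 1\right) = 114939 + 7 = 114946$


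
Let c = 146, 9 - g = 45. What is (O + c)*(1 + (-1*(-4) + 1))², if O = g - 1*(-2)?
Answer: 4032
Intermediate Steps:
g = -36 (g = 9 - 1*45 = 9 - 45 = -36)
O = -34 (O = -36 - 1*(-2) = -36 + 2 = -34)
(O + c)*(1 + (-1*(-4) + 1))² = (-34 + 146)*(1 + (-1*(-4) + 1))² = 112*(1 + (4 + 1))² = 112*(1 + 5)² = 112*6² = 112*36 = 4032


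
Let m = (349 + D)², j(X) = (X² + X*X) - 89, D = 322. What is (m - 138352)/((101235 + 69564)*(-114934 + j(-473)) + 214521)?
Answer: 103963/18926593362 ≈ 5.4930e-6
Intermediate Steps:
j(X) = -89 + 2*X² (j(X) = (X² + X²) - 89 = 2*X² - 89 = -89 + 2*X²)
m = 450241 (m = (349 + 322)² = 671² = 450241)
(m - 138352)/((101235 + 69564)*(-114934 + j(-473)) + 214521) = (450241 - 138352)/((101235 + 69564)*(-114934 + (-89 + 2*(-473)²)) + 214521) = 311889/(170799*(-114934 + (-89 + 2*223729)) + 214521) = 311889/(170799*(-114934 + (-89 + 447458)) + 214521) = 311889/(170799*(-114934 + 447369) + 214521) = 311889/(170799*332435 + 214521) = 311889/(56779565565 + 214521) = 311889/56779780086 = 311889*(1/56779780086) = 103963/18926593362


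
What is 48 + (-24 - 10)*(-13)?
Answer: 490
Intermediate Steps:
48 + (-24 - 10)*(-13) = 48 - 34*(-13) = 48 + 442 = 490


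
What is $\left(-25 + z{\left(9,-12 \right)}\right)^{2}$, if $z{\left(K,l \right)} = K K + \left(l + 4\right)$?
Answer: $2304$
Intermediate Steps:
$z{\left(K,l \right)} = 4 + l + K^{2}$ ($z{\left(K,l \right)} = K^{2} + \left(4 + l\right) = 4 + l + K^{2}$)
$\left(-25 + z{\left(9,-12 \right)}\right)^{2} = \left(-25 + \left(4 - 12 + 9^{2}\right)\right)^{2} = \left(-25 + \left(4 - 12 + 81\right)\right)^{2} = \left(-25 + 73\right)^{2} = 48^{2} = 2304$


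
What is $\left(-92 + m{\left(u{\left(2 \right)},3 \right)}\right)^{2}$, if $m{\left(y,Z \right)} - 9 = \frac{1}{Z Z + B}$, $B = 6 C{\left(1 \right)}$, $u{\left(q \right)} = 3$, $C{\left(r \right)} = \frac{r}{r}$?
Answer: $\frac{1547536}{225} \approx 6877.9$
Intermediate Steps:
$C{\left(r \right)} = 1$
$B = 6$ ($B = 6 \cdot 1 = 6$)
$m{\left(y,Z \right)} = 9 + \frac{1}{6 + Z^{2}}$ ($m{\left(y,Z \right)} = 9 + \frac{1}{Z Z + 6} = 9 + \frac{1}{Z^{2} + 6} = 9 + \frac{1}{6 + Z^{2}}$)
$\left(-92 + m{\left(u{\left(2 \right)},3 \right)}\right)^{2} = \left(-92 + \frac{55 + 9 \cdot 3^{2}}{6 + 3^{2}}\right)^{2} = \left(-92 + \frac{55 + 9 \cdot 9}{6 + 9}\right)^{2} = \left(-92 + \frac{55 + 81}{15}\right)^{2} = \left(-92 + \frac{1}{15} \cdot 136\right)^{2} = \left(-92 + \frac{136}{15}\right)^{2} = \left(- \frac{1244}{15}\right)^{2} = \frac{1547536}{225}$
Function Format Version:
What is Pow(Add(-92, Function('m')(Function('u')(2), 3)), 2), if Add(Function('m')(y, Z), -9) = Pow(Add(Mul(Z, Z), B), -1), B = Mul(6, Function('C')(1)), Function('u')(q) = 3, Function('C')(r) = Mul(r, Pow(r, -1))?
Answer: Rational(1547536, 225) ≈ 6877.9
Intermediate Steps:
Function('C')(r) = 1
B = 6 (B = Mul(6, 1) = 6)
Function('m')(y, Z) = Add(9, Pow(Add(6, Pow(Z, 2)), -1)) (Function('m')(y, Z) = Add(9, Pow(Add(Mul(Z, Z), 6), -1)) = Add(9, Pow(Add(Pow(Z, 2), 6), -1)) = Add(9, Pow(Add(6, Pow(Z, 2)), -1)))
Pow(Add(-92, Function('m')(Function('u')(2), 3)), 2) = Pow(Add(-92, Mul(Pow(Add(6, Pow(3, 2)), -1), Add(55, Mul(9, Pow(3, 2))))), 2) = Pow(Add(-92, Mul(Pow(Add(6, 9), -1), Add(55, Mul(9, 9)))), 2) = Pow(Add(-92, Mul(Pow(15, -1), Add(55, 81))), 2) = Pow(Add(-92, Mul(Rational(1, 15), 136)), 2) = Pow(Add(-92, Rational(136, 15)), 2) = Pow(Rational(-1244, 15), 2) = Rational(1547536, 225)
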